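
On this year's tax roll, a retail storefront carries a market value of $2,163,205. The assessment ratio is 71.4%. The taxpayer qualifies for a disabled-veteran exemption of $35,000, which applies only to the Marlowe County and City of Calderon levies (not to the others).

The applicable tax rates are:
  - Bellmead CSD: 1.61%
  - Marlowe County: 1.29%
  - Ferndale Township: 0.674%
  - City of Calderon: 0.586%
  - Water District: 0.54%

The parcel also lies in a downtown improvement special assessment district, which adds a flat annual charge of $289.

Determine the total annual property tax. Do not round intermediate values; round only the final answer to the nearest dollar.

Assessed value = $2,163,205 × 0.714 = $1,544,528.37
Bellmead CSD: $1,544,528.37 × 0.0161 = $24,866.906757
Marlowe County: ($1,544,528.37 − $35,000) × 0.0129 = $1,509,528.37 × 0.0129 = $19,472.915973
Ferndale Township: $1,544,528.37 × 0.00674 = $10,410.1212138
City of Calderon: ($1,544,528.37 − $35,000) × 0.00586 = $1,509,528.37 × 0.00586 = $8,845.8362482
Water District: $1,544,528.37 × 0.0054 = $8,340.453198
Levies subtotal = $71,936.23339
Total = $71,936.23339 + $289 = $72,225.23339

$72,225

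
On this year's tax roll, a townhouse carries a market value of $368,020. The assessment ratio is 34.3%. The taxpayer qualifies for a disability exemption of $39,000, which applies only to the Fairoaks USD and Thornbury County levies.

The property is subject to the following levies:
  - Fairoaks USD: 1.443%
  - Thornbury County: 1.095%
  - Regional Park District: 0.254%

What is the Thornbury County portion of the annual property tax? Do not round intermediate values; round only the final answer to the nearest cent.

$955.18

Assessed value = $368,020 × 0.343 = $126,230.86
Thornbury County taxable value = $126,230.86 − $39,000 = $87,230.86
Thornbury County levy = $87,230.86 × 0.01095 = $955.177917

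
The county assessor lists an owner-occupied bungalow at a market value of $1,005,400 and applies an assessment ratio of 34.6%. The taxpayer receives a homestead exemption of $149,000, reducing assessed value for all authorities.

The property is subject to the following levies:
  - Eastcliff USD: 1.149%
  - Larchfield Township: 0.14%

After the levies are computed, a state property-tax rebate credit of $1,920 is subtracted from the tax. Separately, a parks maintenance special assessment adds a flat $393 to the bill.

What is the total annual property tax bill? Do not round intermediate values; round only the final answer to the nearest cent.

$1,036.41

Assessed value = $1,005,400 × 0.346 = $347,868.4
Taxable value = $347,868.4 − $149,000 = $198,868.4
Eastcliff USD: $198,868.4 × 0.01149 = $2,284.997916
Larchfield Township: $198,868.4 × 0.0014 = $278.41576
Levies subtotal = $2,563.413676
After credit = $2,563.413676 − $1,920 = $643.413676
Total = $643.413676 + $393 = $1,036.413676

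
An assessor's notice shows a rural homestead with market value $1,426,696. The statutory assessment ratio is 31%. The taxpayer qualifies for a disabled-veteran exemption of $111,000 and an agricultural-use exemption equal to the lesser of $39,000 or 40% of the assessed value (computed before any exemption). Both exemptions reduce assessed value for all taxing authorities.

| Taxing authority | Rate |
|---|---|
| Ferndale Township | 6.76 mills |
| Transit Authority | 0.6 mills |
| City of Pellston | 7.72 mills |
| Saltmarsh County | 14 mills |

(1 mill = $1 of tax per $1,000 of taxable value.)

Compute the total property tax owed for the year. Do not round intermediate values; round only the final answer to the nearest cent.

Assessed value = $1,426,696 × 0.31 = $442,275.76
Agricultural-use exemption = min($39,000, 40% × $442,275.76) = min($39,000, $176,910.304) = $39,000 (dollar cap binds)
Taxable value = $442,275.76 − $111,000 − $39,000 = $292,275.76
Ferndale Township: $292,275.76 × 0.00676 = $1,975.7841376
Transit Authority: $292,275.76 × 0.0006 = $175.365456
City of Pellston: $292,275.76 × 0.00772 = $2,256.3688672
Saltmarsh County: $292,275.76 × 0.014 = $4,091.86064
Total = $8,499.3791008

$8,499.38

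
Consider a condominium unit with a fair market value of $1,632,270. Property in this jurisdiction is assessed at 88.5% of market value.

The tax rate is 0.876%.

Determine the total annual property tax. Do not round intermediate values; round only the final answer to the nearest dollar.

$12,654

Assessed value = $1,632,270 × 0.885 = $1,444,558.95
Tax = $1,444,558.95 × 0.00876 = $12,654.336402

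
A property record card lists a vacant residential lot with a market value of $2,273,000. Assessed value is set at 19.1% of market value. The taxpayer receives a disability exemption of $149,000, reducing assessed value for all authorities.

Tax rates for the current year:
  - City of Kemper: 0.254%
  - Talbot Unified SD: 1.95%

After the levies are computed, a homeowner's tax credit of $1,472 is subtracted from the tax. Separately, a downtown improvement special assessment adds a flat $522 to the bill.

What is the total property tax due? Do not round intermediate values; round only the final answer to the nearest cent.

Assessed value = $2,273,000 × 0.191 = $434,143
Taxable value = $434,143 − $149,000 = $285,143
City of Kemper: $285,143 × 0.00254 = $724.26322
Talbot Unified SD: $285,143 × 0.0195 = $5,560.2885
Levies subtotal = $6,284.55172
After credit = $6,284.55172 − $1,472 = $4,812.55172
Total = $4,812.55172 + $522 = $5,334.55172

$5,334.55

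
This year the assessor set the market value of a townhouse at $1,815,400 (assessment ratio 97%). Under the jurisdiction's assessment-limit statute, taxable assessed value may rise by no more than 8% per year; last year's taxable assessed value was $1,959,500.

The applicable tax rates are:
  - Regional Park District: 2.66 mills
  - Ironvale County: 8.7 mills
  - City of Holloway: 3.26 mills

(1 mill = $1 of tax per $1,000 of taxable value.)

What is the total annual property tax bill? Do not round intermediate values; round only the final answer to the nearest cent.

$25,744.91

Uncapped assessed value = $1,815,400 × 0.97 = $1,760,938
Cap limit = $1,959,500 × 1.08 = $2,116,260
Taxable assessed value = min($1,760,938, $2,116,260) = $1,760,938 (cap does not bind)
Regional Park District: $1,760,938 × 0.00266 = $4,684.09508
Ironvale County: $1,760,938 × 0.0087 = $15,320.1606
City of Holloway: $1,760,938 × 0.00326 = $5,740.65788
Total = $25,744.91356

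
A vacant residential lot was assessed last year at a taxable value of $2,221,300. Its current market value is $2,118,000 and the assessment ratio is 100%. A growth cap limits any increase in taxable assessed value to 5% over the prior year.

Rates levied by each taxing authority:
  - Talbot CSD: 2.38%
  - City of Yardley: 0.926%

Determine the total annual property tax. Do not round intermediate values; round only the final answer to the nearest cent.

$70,021.08

Uncapped assessed value = $2,118,000 × 1 = $2,118,000
Cap limit = $2,221,300 × 1.05 = $2,332,365
Taxable assessed value = min($2,118,000, $2,332,365) = $2,118,000 (cap does not bind)
Talbot CSD: $2,118,000 × 0.0238 = $50,408.4
City of Yardley: $2,118,000 × 0.00926 = $19,612.68
Total = $70,021.08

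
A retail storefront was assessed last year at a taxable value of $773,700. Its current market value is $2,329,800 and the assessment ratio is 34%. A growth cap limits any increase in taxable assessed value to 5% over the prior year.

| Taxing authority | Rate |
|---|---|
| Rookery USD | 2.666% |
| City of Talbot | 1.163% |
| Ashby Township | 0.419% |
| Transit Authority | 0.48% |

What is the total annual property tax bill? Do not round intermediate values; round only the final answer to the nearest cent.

Uncapped assessed value = $2,329,800 × 0.34 = $792,132
Cap limit = $773,700 × 1.05 = $812,385
Taxable assessed value = min($792,132, $812,385) = $792,132 (cap does not bind)
Rookery USD: $792,132 × 0.02666 = $21,118.23912
City of Talbot: $792,132 × 0.01163 = $9,212.49516
Ashby Township: $792,132 × 0.00419 = $3,319.03308
Transit Authority: $792,132 × 0.0048 = $3,802.2336
Total = $37,452.00096

$37,452.00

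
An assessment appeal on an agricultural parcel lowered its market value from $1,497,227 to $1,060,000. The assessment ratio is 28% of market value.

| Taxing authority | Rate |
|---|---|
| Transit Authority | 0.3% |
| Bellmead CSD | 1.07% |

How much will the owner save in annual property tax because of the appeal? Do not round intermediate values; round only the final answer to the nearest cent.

$1,677.20

Old assessed value = $1,497,227 × 0.28 = $419,223.56
New assessed value = $1,060,000 × 0.28 = $296,800
Combined rate = 0.003 + 0.0107 = 0.0137
Old tax = $419,223.56 × 0.0137 = $5,743.362772
New tax = $296,800 × 0.0137 = $4,066.16
Reduction = $5,743.362772 − $4,066.16 = $1,677.202772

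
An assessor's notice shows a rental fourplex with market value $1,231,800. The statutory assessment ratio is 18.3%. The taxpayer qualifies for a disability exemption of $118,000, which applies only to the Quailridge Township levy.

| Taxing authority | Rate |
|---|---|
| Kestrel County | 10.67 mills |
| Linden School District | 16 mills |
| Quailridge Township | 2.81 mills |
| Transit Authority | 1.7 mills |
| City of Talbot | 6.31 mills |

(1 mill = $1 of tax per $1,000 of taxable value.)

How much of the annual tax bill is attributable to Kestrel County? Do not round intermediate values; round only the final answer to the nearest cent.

Assessed value = $1,231,800 × 0.183 = $225,419.4
Kestrel County taxable value = $225,419.4 (exemption does not apply)
Kestrel County levy = $225,419.4 × 0.01067 = $2,405.224998

$2,405.22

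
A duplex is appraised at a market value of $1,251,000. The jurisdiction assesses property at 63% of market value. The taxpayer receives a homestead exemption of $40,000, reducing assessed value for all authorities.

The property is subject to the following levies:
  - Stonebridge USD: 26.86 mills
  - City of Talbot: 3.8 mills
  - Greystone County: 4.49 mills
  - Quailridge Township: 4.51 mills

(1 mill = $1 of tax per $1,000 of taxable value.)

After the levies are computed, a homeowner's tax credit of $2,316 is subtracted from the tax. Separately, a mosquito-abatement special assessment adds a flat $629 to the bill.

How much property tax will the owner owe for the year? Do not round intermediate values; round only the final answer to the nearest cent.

$27,983.84

Assessed value = $1,251,000 × 0.63 = $788,130
Taxable value = $788,130 − $40,000 = $748,130
Stonebridge USD: $748,130 × 0.02686 = $20,094.7718
City of Talbot: $748,130 × 0.0038 = $2,842.894
Greystone County: $748,130 × 0.00449 = $3,359.1037
Quailridge Township: $748,130 × 0.00451 = $3,374.0663
Levies subtotal = $29,670.8358
After credit = $29,670.8358 − $2,316 = $27,354.8358
Total = $27,354.8358 + $629 = $27,983.8358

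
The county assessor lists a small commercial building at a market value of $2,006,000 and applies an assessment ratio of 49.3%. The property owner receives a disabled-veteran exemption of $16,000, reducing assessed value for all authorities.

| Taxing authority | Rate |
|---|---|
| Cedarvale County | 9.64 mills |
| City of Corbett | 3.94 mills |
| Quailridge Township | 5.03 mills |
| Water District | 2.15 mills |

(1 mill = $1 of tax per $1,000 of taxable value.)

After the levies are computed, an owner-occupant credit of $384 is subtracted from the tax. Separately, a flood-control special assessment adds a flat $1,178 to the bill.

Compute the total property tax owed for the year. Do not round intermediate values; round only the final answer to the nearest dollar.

Assessed value = $2,006,000 × 0.493 = $988,958
Taxable value = $988,958 − $16,000 = $972,958
Cedarvale County: $972,958 × 0.00964 = $9,379.31512
City of Corbett: $972,958 × 0.00394 = $3,833.45452
Quailridge Township: $972,958 × 0.00503 = $4,893.97874
Water District: $972,958 × 0.00215 = $2,091.8597
Levies subtotal = $20,198.60808
After credit = $20,198.60808 − $384 = $19,814.60808
Total = $19,814.60808 + $1,178 = $20,992.60808

$20,993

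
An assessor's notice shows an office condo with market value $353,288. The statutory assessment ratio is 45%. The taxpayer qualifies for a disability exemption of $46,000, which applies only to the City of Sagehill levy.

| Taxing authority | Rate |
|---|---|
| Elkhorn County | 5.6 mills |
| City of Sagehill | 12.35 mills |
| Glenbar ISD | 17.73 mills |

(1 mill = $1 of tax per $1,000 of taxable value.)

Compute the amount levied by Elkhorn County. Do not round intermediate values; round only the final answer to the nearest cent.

Assessed value = $353,288 × 0.45 = $158,979.6
Elkhorn County taxable value = $158,979.6 (exemption does not apply)
Elkhorn County levy = $158,979.6 × 0.0056 = $890.28576

$890.29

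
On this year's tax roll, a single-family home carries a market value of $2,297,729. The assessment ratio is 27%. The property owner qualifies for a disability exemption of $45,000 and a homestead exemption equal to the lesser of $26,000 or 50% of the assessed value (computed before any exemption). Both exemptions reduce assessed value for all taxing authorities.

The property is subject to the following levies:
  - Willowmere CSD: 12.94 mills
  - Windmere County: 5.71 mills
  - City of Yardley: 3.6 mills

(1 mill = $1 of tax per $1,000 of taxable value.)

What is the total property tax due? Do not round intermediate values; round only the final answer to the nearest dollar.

Assessed value = $2,297,729 × 0.27 = $620,386.83
Homestead exemption = min($26,000, 50% × $620,386.83) = min($26,000, $310,193.415) = $26,000 (dollar cap binds)
Taxable value = $620,386.83 − $45,000 − $26,000 = $549,386.83
Willowmere CSD: $549,386.83 × 0.01294 = $7,109.0655802
Windmere County: $549,386.83 × 0.00571 = $3,136.9987993
City of Yardley: $549,386.83 × 0.0036 = $1,977.792588
Total = $12,223.8569675

$12,224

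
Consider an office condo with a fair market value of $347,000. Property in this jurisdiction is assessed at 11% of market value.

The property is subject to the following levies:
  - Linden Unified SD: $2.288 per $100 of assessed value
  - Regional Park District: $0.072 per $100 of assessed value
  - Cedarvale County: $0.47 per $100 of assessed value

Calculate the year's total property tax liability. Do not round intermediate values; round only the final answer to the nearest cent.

$1,080.21

Assessed value = $347,000 × 0.11 = $38,170
Linden Unified SD: $38,170 × 0.02288 = $873.3296
Regional Park District: $38,170 × 0.00072 = $27.4824
Cedarvale County: $38,170 × 0.0047 = $179.399
Total = $873.3296 + $27.4824 + $179.399 = $1,080.211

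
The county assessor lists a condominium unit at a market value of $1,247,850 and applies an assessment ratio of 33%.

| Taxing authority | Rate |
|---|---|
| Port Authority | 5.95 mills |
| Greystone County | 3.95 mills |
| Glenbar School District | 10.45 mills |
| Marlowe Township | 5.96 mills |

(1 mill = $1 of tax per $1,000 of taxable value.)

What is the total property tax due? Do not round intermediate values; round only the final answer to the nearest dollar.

Assessed value = $1,247,850 × 0.33 = $411,790.5
Port Authority: $411,790.5 × 0.00595 = $2,450.153475
Greystone County: $411,790.5 × 0.00395 = $1,626.572475
Glenbar School District: $411,790.5 × 0.01045 = $4,303.210725
Marlowe Township: $411,790.5 × 0.00596 = $2,454.27138
Total = $2,450.153475 + $1,626.572475 + $4,303.210725 + $2,454.27138 = $10,834.208055

$10,834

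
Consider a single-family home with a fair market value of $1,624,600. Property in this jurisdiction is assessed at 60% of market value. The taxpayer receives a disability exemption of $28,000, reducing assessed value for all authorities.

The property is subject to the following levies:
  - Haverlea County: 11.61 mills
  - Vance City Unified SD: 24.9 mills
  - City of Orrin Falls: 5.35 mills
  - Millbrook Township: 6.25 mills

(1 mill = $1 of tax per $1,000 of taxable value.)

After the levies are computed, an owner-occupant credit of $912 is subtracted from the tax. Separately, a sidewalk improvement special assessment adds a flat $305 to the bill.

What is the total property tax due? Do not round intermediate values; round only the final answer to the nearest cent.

$44,941.62

Assessed value = $1,624,600 × 0.6 = $974,760
Taxable value = $974,760 − $28,000 = $946,760
Haverlea County: $946,760 × 0.01161 = $10,991.8836
Vance City Unified SD: $946,760 × 0.0249 = $23,574.324
City of Orrin Falls: $946,760 × 0.00535 = $5,065.166
Millbrook Township: $946,760 × 0.00625 = $5,917.25
Levies subtotal = $45,548.6236
After credit = $45,548.6236 − $912 = $44,636.6236
Total = $44,636.6236 + $305 = $44,941.6236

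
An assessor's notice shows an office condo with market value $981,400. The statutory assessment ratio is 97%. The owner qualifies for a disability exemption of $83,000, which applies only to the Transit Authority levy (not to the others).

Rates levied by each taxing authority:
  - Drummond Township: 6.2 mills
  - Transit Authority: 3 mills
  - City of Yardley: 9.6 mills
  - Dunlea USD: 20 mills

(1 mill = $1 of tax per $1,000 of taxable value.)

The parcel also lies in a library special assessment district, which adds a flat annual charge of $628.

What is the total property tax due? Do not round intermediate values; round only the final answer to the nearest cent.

Assessed value = $981,400 × 0.97 = $951,958
Drummond Township: $951,958 × 0.0062 = $5,902.1396
Transit Authority: ($951,958 − $83,000) × 0.003 = $868,958 × 0.003 = $2,606.874
City of Yardley: $951,958 × 0.0096 = $9,138.7968
Dunlea USD: $951,958 × 0.02 = $19,039.16
Levies subtotal = $36,686.9704
Total = $36,686.9704 + $628 = $37,314.9704

$37,314.97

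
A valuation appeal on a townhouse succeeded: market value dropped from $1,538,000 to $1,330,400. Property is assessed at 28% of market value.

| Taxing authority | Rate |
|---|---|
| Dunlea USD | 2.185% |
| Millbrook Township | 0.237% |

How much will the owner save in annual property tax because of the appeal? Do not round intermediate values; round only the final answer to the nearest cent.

Old assessed value = $1,538,000 × 0.28 = $430,640
New assessed value = $1,330,400 × 0.28 = $372,512
Combined rate = 0.02185 + 0.00237 = 0.02422
Old tax = $430,640 × 0.02422 = $10,430.1008
New tax = $372,512 × 0.02422 = $9,022.24064
Reduction = $10,430.1008 − $9,022.24064 = $1,407.86016

$1,407.86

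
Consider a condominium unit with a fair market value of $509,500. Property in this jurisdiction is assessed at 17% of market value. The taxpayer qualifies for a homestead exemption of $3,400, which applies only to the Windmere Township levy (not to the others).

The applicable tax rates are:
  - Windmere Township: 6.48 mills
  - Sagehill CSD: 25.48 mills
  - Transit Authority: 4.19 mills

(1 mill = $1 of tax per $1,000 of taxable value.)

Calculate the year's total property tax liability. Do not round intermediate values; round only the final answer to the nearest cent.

Assessed value = $509,500 × 0.17 = $86,615
Windmere Township: ($86,615 − $3,400) × 0.00648 = $83,215 × 0.00648 = $539.2332
Sagehill CSD: $86,615 × 0.02548 = $2,206.9502
Transit Authority: $86,615 × 0.00419 = $362.91685
Total = $3,109.10025

$3,109.10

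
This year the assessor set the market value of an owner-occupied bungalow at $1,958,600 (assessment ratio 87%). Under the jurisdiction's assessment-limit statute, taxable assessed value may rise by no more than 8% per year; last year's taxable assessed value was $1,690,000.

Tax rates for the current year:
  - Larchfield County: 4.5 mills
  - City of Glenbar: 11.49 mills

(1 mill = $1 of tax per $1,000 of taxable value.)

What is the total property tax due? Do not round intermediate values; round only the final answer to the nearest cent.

$27,246.67

Uncapped assessed value = $1,958,600 × 0.87 = $1,703,982
Cap limit = $1,690,000 × 1.08 = $1,825,200
Taxable assessed value = min($1,703,982, $1,825,200) = $1,703,982 (cap does not bind)
Larchfield County: $1,703,982 × 0.0045 = $7,667.919
City of Glenbar: $1,703,982 × 0.01149 = $19,578.75318
Total = $27,246.67218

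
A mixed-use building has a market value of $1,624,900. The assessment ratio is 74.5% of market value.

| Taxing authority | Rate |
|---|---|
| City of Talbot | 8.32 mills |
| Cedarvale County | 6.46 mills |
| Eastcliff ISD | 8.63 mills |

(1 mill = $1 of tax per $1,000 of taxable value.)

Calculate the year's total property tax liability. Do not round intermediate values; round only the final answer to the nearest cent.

Assessed value = $1,624,900 × 0.745 = $1,210,550.5
City of Talbot: $1,210,550.5 × 0.00832 = $10,071.78016
Cedarvale County: $1,210,550.5 × 0.00646 = $7,820.15623
Eastcliff ISD: $1,210,550.5 × 0.00863 = $10,447.050815
Total = $10,071.78016 + $7,820.15623 + $10,447.050815 = $28,338.987205

$28,338.99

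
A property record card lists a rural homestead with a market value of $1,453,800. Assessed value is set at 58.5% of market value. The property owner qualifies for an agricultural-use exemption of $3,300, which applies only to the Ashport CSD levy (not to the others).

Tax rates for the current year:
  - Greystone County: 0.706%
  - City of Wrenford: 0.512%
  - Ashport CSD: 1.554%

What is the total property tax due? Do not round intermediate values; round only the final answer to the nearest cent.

$23,523.83

Assessed value = $1,453,800 × 0.585 = $850,473
Greystone County: $850,473 × 0.00706 = $6,004.33938
City of Wrenford: $850,473 × 0.00512 = $4,354.42176
Ashport CSD: ($850,473 − $3,300) × 0.01554 = $847,173 × 0.01554 = $13,165.06842
Total = $23,523.82956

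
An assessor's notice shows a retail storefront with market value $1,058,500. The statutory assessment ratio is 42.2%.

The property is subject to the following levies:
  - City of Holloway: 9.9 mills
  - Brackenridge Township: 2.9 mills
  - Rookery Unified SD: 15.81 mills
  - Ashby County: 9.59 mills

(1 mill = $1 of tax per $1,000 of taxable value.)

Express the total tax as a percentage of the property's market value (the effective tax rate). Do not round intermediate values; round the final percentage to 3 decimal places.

Assessed value = $1,058,500 × 0.422 = $446,687
City of Holloway: $446,687 × 0.0099 = $4,422.2013
Brackenridge Township: $446,687 × 0.0029 = $1,295.3923
Rookery Unified SD: $446,687 × 0.01581 = $7,062.12147
Ashby County: $446,687 × 0.00959 = $4,283.72833
Total tax = $17,063.4434
Effective rate = $17,063.4434 ÷ $1,058,500 = 1.612% of market value

1.612%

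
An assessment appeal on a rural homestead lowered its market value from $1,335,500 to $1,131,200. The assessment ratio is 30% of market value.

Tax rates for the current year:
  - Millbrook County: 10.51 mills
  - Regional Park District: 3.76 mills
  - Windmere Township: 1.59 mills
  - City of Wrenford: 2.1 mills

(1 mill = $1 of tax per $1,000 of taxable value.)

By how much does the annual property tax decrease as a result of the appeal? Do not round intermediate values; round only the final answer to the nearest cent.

$1,100.77

Old assessed value = $1,335,500 × 0.3 = $400,650
New assessed value = $1,131,200 × 0.3 = $339,360
Combined rate = 0.01051 + 0.00376 + 0.00159 + 0.0021 = 0.01796
Old tax = $400,650 × 0.01796 = $7,195.674
New tax = $339,360 × 0.01796 = $6,094.9056
Reduction = $7,195.674 − $6,094.9056 = $1,100.7684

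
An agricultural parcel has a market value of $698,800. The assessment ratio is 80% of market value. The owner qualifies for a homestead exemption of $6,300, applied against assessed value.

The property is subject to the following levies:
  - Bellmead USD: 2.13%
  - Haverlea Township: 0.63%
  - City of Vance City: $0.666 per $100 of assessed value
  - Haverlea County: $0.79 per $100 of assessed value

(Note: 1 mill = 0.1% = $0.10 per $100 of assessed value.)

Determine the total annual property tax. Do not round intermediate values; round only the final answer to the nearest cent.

$23,303.52

Assessed value = $698,800 × 0.8 = $559,040
Taxable value = $559,040 − $6,300 = $552,740
Bellmead USD: $552,740 × 0.0213 = $11,773.362
Haverlea Township: $552,740 × 0.0063 = $3,482.262
City of Vance City: $552,740 × 0.00666 = $3,681.2484
Haverlea County: $552,740 × 0.0079 = $4,366.646
Total = $23,303.5184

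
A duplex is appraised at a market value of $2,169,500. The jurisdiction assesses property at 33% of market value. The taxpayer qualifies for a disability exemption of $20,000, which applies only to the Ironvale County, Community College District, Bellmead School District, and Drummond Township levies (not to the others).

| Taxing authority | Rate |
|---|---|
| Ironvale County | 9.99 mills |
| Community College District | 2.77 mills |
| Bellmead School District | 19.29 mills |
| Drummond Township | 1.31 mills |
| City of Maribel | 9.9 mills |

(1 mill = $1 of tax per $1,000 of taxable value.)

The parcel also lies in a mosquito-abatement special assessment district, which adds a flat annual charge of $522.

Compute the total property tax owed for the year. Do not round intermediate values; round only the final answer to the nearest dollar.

$30,826

Assessed value = $2,169,500 × 0.33 = $715,935
Ironvale County: ($715,935 − $20,000) × 0.00999 = $695,935 × 0.00999 = $6,952.39065
Community College District: ($715,935 − $20,000) × 0.00277 = $695,935 × 0.00277 = $1,927.73995
Bellmead School District: ($715,935 − $20,000) × 0.01929 = $695,935 × 0.01929 = $13,424.58615
Drummond Township: ($715,935 − $20,000) × 0.00131 = $695,935 × 0.00131 = $911.67485
City of Maribel: $715,935 × 0.0099 = $7,087.7565
Levies subtotal = $30,304.1481
Total = $30,304.1481 + $522 = $30,826.1481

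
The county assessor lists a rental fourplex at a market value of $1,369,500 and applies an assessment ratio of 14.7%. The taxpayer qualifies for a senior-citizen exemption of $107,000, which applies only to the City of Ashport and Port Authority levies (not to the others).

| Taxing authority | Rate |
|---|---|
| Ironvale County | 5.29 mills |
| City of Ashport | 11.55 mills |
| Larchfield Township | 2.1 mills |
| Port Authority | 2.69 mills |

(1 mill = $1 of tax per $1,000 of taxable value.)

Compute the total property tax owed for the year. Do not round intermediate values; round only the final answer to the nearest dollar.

Assessed value = $1,369,500 × 0.147 = $201,316.5
Ironvale County: $201,316.5 × 0.00529 = $1,064.964285
City of Ashport: ($201,316.5 − $107,000) × 0.01155 = $94,316.5 × 0.01155 = $1,089.355575
Larchfield Township: $201,316.5 × 0.0021 = $422.76465
Port Authority: ($201,316.5 − $107,000) × 0.00269 = $94,316.5 × 0.00269 = $253.711385
Total = $2,830.795895

$2,831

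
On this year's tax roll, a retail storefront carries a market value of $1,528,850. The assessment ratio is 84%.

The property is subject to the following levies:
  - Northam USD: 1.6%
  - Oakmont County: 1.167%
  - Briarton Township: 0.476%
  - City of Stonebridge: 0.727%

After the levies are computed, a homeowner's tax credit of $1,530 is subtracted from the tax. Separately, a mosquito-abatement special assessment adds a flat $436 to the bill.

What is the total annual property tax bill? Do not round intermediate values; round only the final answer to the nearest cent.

Assessed value = $1,528,850 × 0.84 = $1,284,234
Northam USD: $1,284,234 × 0.016 = $20,547.744
Oakmont County: $1,284,234 × 0.01167 = $14,987.01078
Briarton Township: $1,284,234 × 0.00476 = $6,112.95384
City of Stonebridge: $1,284,234 × 0.00727 = $9,336.38118
Levies subtotal = $50,984.0898
After credit = $50,984.0898 − $1,530 = $49,454.0898
Total = $49,454.0898 + $436 = $49,890.0898

$49,890.09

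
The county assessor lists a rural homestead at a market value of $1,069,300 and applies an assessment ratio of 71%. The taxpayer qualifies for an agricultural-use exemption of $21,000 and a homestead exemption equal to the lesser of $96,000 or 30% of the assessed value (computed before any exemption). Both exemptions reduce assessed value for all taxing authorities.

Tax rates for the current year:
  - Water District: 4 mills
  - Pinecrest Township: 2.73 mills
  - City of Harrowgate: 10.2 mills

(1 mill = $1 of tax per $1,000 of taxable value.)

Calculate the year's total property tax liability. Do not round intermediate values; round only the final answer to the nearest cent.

$10,872.50

Assessed value = $1,069,300 × 0.71 = $759,203
Homestead exemption = min($96,000, 30% × $759,203) = min($96,000, $227,760.9) = $96,000 (dollar cap binds)
Taxable value = $759,203 − $21,000 − $96,000 = $642,203
Water District: $642,203 × 0.004 = $2,568.812
Pinecrest Township: $642,203 × 0.00273 = $1,753.21419
City of Harrowgate: $642,203 × 0.0102 = $6,550.4706
Total = $10,872.49679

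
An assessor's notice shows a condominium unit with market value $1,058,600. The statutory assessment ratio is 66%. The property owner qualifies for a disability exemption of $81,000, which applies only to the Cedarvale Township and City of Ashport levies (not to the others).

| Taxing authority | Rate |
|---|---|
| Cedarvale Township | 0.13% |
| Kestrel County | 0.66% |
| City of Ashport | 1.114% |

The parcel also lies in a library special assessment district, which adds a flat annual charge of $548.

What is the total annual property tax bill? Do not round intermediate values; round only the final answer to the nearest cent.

Assessed value = $1,058,600 × 0.66 = $698,676
Cedarvale Township: ($698,676 − $81,000) × 0.0013 = $617,676 × 0.0013 = $802.9788
Kestrel County: $698,676 × 0.0066 = $4,611.2616
City of Ashport: ($698,676 − $81,000) × 0.01114 = $617,676 × 0.01114 = $6,880.91064
Levies subtotal = $12,295.15104
Total = $12,295.15104 + $548 = $12,843.15104

$12,843.15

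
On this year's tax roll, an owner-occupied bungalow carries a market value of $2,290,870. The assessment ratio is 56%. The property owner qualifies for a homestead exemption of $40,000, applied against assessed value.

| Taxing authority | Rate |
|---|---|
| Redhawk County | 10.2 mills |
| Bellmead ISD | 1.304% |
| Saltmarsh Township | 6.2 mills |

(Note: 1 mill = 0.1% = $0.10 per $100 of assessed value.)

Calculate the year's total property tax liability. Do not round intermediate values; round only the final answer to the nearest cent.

Assessed value = $2,290,870 × 0.56 = $1,282,887.2
Taxable value = $1,282,887.2 − $40,000 = $1,242,887.2
Redhawk County: $1,242,887.2 × 0.0102 = $12,677.44944
Bellmead ISD: $1,242,887.2 × 0.01304 = $16,207.249088
Saltmarsh Township: $1,242,887.2 × 0.0062 = $7,705.90064
Total = $36,590.599168

$36,590.60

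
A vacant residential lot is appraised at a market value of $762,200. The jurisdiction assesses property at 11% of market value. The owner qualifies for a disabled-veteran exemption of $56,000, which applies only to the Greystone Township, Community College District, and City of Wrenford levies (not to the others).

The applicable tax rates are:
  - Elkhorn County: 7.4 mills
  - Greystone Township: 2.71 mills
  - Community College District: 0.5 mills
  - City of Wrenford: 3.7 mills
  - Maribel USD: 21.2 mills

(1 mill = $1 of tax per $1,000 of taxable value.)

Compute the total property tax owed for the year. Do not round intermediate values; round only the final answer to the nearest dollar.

$2,590

Assessed value = $762,200 × 0.11 = $83,842
Elkhorn County: $83,842 × 0.0074 = $620.4308
Greystone Township: ($83,842 − $56,000) × 0.00271 = $27,842 × 0.00271 = $75.45182
Community College District: ($83,842 − $56,000) × 0.0005 = $27,842 × 0.0005 = $13.921
City of Wrenford: ($83,842 − $56,000) × 0.0037 = $27,842 × 0.0037 = $103.0154
Maribel USD: $83,842 × 0.0212 = $1,777.4504
Total = $2,590.26942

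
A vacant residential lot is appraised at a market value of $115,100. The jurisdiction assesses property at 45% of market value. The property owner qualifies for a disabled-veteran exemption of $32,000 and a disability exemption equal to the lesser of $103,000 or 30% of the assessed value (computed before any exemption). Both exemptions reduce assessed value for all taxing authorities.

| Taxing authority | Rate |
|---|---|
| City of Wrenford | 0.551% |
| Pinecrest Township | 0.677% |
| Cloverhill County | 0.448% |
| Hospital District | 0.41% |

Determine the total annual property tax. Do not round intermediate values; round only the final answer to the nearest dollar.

Assessed value = $115,100 × 0.45 = $51,795
Disability exemption = min($103,000, 30% × $51,795) = min($103,000, $15,538.5) = $15,538.5 (percentage binds)
Taxable value = $51,795 − $32,000 − $15,538.5 = $4,256.5
City of Wrenford: $4,256.5 × 0.00551 = $23.453315
Pinecrest Township: $4,256.5 × 0.00677 = $28.816505
Cloverhill County: $4,256.5 × 0.00448 = $19.06912
Hospital District: $4,256.5 × 0.0041 = $17.45165
Total = $88.79059

$89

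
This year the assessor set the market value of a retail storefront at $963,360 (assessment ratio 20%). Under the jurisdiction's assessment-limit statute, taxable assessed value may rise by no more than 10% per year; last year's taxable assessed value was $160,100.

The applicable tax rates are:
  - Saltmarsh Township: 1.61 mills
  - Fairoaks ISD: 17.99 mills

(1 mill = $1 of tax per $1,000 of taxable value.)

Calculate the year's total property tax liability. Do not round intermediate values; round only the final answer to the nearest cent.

Uncapped assessed value = $963,360 × 0.2 = $192,672
Cap limit = $160,100 × 1.1 = $176,110
Taxable assessed value = min($192,672, $176,110) = $176,110 (cap binds)
Saltmarsh Township: $176,110 × 0.00161 = $283.5371
Fairoaks ISD: $176,110 × 0.01799 = $3,168.2189
Total = $3,451.756

$3,451.76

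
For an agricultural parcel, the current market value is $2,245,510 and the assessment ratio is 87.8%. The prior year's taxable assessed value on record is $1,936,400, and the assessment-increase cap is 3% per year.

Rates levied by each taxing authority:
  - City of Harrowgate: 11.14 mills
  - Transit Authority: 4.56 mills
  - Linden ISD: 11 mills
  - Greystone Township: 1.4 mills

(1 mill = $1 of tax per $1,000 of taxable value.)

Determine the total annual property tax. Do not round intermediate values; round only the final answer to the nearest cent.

Uncapped assessed value = $2,245,510 × 0.878 = $1,971,557.78
Cap limit = $1,936,400 × 1.03 = $1,994,492
Taxable assessed value = min($1,971,557.78, $1,994,492) = $1,971,557.78 (cap does not bind)
City of Harrowgate: $1,971,557.78 × 0.01114 = $21,963.1536692
Transit Authority: $1,971,557.78 × 0.00456 = $8,990.3034768
Linden ISD: $1,971,557.78 × 0.011 = $21,687.13558
Greystone Township: $1,971,557.78 × 0.0014 = $2,760.180892
Total = $55,400.773618

$55,400.77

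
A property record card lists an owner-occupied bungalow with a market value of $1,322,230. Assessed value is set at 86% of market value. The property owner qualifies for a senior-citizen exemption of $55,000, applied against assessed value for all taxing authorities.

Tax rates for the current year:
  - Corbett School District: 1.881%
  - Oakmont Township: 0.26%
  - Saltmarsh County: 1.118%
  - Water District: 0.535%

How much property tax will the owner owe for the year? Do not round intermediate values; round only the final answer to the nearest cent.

$41,055.55

Assessed value = $1,322,230 × 0.86 = $1,137,117.8
Taxable value = $1,137,117.8 − $55,000 = $1,082,117.8
Corbett School District: $1,082,117.8 × 0.01881 = $20,354.635818
Oakmont Township: $1,082,117.8 × 0.0026 = $2,813.50628
Saltmarsh County: $1,082,117.8 × 0.01118 = $12,098.077004
Water District: $1,082,117.8 × 0.00535 = $5,789.33023
Total = $20,354.635818 + $2,813.50628 + $12,098.077004 + $5,789.33023 = $41,055.549332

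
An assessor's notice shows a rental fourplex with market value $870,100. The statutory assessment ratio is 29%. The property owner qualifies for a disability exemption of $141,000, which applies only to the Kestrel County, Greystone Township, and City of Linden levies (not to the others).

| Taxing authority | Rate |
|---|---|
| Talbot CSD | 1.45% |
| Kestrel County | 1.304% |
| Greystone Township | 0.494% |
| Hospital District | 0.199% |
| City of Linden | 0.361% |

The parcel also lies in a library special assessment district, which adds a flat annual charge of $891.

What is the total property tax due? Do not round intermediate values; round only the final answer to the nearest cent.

$7,455.50

Assessed value = $870,100 × 0.29 = $252,329
Talbot CSD: $252,329 × 0.0145 = $3,658.7705
Kestrel County: ($252,329 − $141,000) × 0.01304 = $111,329 × 0.01304 = $1,451.73016
Greystone Township: ($252,329 − $141,000) × 0.00494 = $111,329 × 0.00494 = $549.96526
Hospital District: $252,329 × 0.00199 = $502.13471
City of Linden: ($252,329 − $141,000) × 0.00361 = $111,329 × 0.00361 = $401.89769
Levies subtotal = $6,564.49832
Total = $6,564.49832 + $891 = $7,455.49832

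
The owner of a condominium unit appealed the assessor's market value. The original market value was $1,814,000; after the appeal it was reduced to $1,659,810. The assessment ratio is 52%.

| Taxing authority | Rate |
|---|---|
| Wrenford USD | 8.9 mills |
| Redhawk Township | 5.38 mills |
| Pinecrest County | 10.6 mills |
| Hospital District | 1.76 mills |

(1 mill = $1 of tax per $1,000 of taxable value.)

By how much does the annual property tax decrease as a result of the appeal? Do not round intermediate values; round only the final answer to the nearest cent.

$2,135.96

Old assessed value = $1,814,000 × 0.52 = $943,280
New assessed value = $1,659,810 × 0.52 = $863,101.2
Combined rate = 0.0089 + 0.00538 + 0.0106 + 0.00176 = 0.02664
Old tax = $943,280 × 0.02664 = $25,128.9792
New tax = $863,101.2 × 0.02664 = $22,993.015968
Reduction = $25,128.9792 − $22,993.015968 = $2,135.963232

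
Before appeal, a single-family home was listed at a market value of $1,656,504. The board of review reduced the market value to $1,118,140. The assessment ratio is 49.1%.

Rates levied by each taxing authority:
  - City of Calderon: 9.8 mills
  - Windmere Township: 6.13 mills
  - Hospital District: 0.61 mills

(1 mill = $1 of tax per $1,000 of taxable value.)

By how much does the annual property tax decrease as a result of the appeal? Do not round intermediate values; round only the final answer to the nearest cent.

Old assessed value = $1,656,504 × 0.491 = $813,343.464
New assessed value = $1,118,140 × 0.491 = $549,006.74
Combined rate = 0.0098 + 0.00613 + 0.00061 = 0.01654
Old tax = $813,343.464 × 0.01654 = $13,452.70089456
New tax = $549,006.74 × 0.01654 = $9,080.5714796
Reduction = $13,452.70089456 − $9,080.5714796 = $4,372.12941496

$4,372.13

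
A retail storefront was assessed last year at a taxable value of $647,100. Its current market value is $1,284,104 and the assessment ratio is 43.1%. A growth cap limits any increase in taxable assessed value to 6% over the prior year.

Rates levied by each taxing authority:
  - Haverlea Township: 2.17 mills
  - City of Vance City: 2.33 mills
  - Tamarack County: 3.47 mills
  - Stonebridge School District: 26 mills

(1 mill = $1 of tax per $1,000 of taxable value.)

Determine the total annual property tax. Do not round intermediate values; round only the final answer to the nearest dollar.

$18,801

Uncapped assessed value = $1,284,104 × 0.431 = $553,448.824
Cap limit = $647,100 × 1.06 = $685,926
Taxable assessed value = min($553,448.824, $685,926) = $553,448.824 (cap does not bind)
Haverlea Township: $553,448.824 × 0.00217 = $1,200.98394808
City of Vance City: $553,448.824 × 0.00233 = $1,289.53575992
Tamarack County: $553,448.824 × 0.00347 = $1,920.46741928
Stonebridge School District: $553,448.824 × 0.026 = $14,389.669424
Total = $18,800.65655128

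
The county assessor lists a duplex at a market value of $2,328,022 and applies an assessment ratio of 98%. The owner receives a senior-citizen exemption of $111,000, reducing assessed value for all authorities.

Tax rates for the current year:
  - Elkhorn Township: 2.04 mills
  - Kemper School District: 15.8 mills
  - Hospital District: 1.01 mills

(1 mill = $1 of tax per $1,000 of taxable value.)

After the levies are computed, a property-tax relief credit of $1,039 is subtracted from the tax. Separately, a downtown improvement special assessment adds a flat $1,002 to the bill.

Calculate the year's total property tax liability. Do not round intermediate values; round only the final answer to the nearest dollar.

Assessed value = $2,328,022 × 0.98 = $2,281,461.56
Taxable value = $2,281,461.56 − $111,000 = $2,170,461.56
Elkhorn Township: $2,170,461.56 × 0.00204 = $4,427.7415824
Kemper School District: $2,170,461.56 × 0.0158 = $34,293.292648
Hospital District: $2,170,461.56 × 0.00101 = $2,192.1661756
Levies subtotal = $40,913.200406
After credit = $40,913.200406 − $1,039 = $39,874.200406
Total = $39,874.200406 + $1,002 = $40,876.200406

$40,876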